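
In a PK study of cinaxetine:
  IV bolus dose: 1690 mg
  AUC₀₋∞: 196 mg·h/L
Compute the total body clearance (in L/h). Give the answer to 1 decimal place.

8.6 L/h

CL = Dose / AUC = 1690 / 196 = 8.622 L/h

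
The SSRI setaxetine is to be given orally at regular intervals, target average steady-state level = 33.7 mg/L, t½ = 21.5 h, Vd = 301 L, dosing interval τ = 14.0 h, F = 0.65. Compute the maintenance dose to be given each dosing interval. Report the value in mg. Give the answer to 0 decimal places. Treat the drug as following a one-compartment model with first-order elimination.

k = ln2 / t½ = 0.693147 / 21.5 = 0.03224 h⁻¹
CL = k × Vd = 0.03224 × 301 = 9.704 L/h
At steady state, F × (Dose/τ) = Css × CL.
Dose = Css × CL × τ / F = 33.7 × 9.704 × 14.0 / 0.65 = 7044 mg

7044 mg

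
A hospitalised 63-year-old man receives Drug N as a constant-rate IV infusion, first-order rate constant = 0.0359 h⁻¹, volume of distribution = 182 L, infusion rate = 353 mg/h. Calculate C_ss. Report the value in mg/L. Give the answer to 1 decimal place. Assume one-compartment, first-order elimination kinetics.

54.0 mg/L

CL = k × Vd = 0.03590 × 182 = 6.534 L/h
At steady state Css = R₀ / CL = 353 / 6.534 = 54.03 mg/L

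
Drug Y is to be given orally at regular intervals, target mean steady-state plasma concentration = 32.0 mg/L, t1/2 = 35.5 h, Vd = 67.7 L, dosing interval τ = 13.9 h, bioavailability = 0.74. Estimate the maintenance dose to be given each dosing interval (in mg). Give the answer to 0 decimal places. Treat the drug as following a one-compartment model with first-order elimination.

k = ln2 / t½ = 0.693147 / 35.5 = 0.01953 h⁻¹
CL = k × Vd = 0.01953 × 67.7 = 1.322 L/h
At steady state, F × (Dose/τ) = Css × CL.
Dose = Css × CL × τ / F = 32.0 × 1.322 × 13.9 / 0.74 = 794.6 mg

795 mg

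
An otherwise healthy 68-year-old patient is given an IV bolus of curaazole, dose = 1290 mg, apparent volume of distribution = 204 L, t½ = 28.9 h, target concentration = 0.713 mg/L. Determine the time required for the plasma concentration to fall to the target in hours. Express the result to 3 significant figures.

C₀ = Dose / Vd = 1290 / 204 = 6.324 mg/L
k = ln2 / t½ = 0.693147 / 28.9 = 0.02398 h⁻¹
t = ln(C₀ / C) / k = ln(6.324 / 0.713) / 0.02398
  = ln(8.870) / 0.02398 = 2.183 / 0.02398 = 91.03 h

91.0 h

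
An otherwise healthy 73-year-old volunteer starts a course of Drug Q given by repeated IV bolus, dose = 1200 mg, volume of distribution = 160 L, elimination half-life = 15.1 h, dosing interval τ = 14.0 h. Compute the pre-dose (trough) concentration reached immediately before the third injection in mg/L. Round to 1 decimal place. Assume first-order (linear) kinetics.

C₀ per dose = Dose / Vd = 1200 / 160 = 7.500 mg/L
k = ln2 / t½ = 0.693147 / 15.1 = 0.04590 h⁻¹
Fraction remaining after one interval: r = e^(−kτ) = e^(−0.04590 × 14.0) = 0.5259
Before dose 3, 2 doses have been given (aged 1τ, 2τ).
C_trough = C₀ × (r + r²) = 7.500 × (0.5259 + 0.2766) = 6.019 mg/L

6.0 mg/L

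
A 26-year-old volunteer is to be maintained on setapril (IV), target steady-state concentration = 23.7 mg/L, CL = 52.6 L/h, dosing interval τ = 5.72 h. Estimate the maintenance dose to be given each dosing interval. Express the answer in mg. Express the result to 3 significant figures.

7130 mg

At steady state, Dose/τ = Css × CL.
Dose = Css × CL × τ = 23.7 × 52.60 × 5.72 = 7131 mg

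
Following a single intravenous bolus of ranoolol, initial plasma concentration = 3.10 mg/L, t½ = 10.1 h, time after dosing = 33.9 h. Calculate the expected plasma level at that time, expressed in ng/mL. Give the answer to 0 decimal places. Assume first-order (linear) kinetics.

k = ln2 / t½ = 0.693147 / 10.1 = 0.06863 h⁻¹
C = C₀ · e^(−k·t) = 3.100 × e^(−0.06863 × 33.9)
  = 3.100 × 0.09763 = 0.3027 mg/L
Convert: 0.3027 mg/L × 1000 = 302.7 ng/mL

303 ng/mL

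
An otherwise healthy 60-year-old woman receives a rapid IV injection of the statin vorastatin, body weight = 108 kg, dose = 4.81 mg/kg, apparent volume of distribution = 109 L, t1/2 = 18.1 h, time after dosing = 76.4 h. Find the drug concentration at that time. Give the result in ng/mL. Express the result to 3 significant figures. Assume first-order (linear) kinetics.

Total dose = 4.81 × 108 = 519.5 mg
C₀ = Dose / Vd = 519.5 / 109 = 4.766 mg/L
k = ln2 / t½ = 0.693147 / 18.1 = 0.03830 h⁻¹
C = C₀ · e^(−k·t) = 4.766 × e^(−0.03830 × 76.4)
  = 4.766 × 0.05360 = 0.2555 mg/L
Convert: 0.2555 mg/L × 1000 = 255.5 ng/mL

256 ng/mL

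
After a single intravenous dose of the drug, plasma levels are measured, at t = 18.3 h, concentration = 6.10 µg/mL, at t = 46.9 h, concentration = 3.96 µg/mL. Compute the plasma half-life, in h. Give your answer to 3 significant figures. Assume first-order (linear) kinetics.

45.9 h

k = ln(C₁/C₂) / (t₂ − t₁) = ln(6.10/3.96) / (46.9 − 18.3)
  = 0.4320 / 28.60 = 0.01510 h⁻¹
t½ = ln2 / k = 0.693147 / 0.01510 = 45.90 h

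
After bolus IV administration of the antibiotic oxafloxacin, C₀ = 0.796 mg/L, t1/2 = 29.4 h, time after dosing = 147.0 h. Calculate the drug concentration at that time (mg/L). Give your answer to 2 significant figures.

0.025 mg/L

k = ln2 / t½ = 0.693147 / 29.4 = 0.02358 h⁻¹
t / t½ = 147.0 / 29.4 = 5 half-lives
C = C₀ × (1/2)^5 = 0.7960 × 0.03125 = 0.02488 mg/L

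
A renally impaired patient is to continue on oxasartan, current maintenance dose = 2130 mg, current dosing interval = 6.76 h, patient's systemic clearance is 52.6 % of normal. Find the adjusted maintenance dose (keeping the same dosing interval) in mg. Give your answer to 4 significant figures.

1120 mg

To keep the same average steady-state level, dosing rate must scale with clearance.
CL ratio = 52.6 / 100 = 0.5260
New dose (same interval) = 2130 × 0.5260 = 1120 mg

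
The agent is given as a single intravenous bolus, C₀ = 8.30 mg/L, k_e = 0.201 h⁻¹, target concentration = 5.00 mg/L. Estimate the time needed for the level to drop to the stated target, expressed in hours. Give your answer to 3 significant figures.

2.52 h

t = ln(C₀ / C) / k = ln(8.300 / 5.00) / 0.2010
  = ln(1.660) / 0.2010 = 0.5068 / 0.2010 = 2.521 h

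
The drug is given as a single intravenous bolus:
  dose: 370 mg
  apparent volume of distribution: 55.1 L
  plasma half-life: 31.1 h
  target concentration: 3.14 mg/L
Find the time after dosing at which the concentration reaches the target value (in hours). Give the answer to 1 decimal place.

C₀ = Dose / Vd = 370.0 / 55.1 = 6.715 mg/L
k = ln2 / t½ = 0.693147 / 31.1 = 0.02229 h⁻¹
t = ln(C₀ / C) / k = ln(6.715 / 3.14) / 0.02229
  = ln(2.139) / 0.02229 = 0.7603 / 0.02229 = 34.11 h

34.1 h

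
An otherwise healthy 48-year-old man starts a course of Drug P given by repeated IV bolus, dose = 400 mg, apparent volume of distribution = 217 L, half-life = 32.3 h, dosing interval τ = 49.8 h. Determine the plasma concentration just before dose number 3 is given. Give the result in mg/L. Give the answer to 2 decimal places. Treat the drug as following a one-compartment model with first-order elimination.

0.85 mg/L

C₀ per dose = Dose / Vd = 400 / 217 = 1.843 mg/L
k = ln2 / t½ = 0.693147 / 32.3 = 0.02146 h⁻¹
Fraction remaining after one interval: r = e^(−kτ) = e^(−0.02146 × 49.8) = 0.3435
Before dose 3, 2 doses have been given (aged 1τ, 2τ).
C_trough = C₀ × (r + r²) = 1.843 × (0.3435 + 0.1180) = 0.8505 mg/L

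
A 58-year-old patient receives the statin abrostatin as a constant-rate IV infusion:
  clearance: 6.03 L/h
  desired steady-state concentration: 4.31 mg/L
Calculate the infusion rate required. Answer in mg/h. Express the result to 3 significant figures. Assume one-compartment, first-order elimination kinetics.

At steady state, infusion rate R₀ = Css × CL = 4.31 × 6.030 = 25.99 mg/h

26.0 mg/h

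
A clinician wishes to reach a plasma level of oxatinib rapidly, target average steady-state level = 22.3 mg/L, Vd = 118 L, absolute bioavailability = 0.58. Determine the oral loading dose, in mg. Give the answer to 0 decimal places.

4537 mg

LD = Css × Vd / F = 22.3 × 118 / 0.58 = 4537 mg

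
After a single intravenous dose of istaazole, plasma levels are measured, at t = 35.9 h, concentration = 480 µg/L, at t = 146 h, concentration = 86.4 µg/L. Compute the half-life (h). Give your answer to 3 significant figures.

k = ln(C₁/C₂) / (t₂ − t₁) = ln(480/86.4) / (146 − 35.9)
  = 1.715 / 110.1 = 0.01558 h⁻¹
t½ = ln2 / k = 0.693147 / 0.01558 = 44.49 h

44.5 h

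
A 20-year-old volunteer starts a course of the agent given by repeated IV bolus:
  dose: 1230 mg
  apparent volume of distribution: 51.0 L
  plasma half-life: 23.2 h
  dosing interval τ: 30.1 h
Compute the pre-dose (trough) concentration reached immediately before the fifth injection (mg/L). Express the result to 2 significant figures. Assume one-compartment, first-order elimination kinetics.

16 mg/L

C₀ per dose = Dose / Vd = 1230 / 51.0 = 24.12 mg/L
k = ln2 / t½ = 0.693147 / 23.2 = 0.02988 h⁻¹
Fraction remaining after one interval: r = e^(−kτ) = e^(−0.02988 × 30.1) = 0.4068
Before dose 5, 4 doses have been given (aged 1τ, 2τ, 3τ, 4τ).
C_trough = C₀ × (r + r² + … + r^4) = C₀ × r(1−r^4)/(1−r)
        = 24.12 × 0.4068 × (1 − 0.02739) / (1 − 0.4068) = 16.09 mg/L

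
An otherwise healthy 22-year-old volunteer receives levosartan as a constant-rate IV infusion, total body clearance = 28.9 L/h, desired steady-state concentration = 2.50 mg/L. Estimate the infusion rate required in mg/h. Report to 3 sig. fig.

72.3 mg/h

At steady state, infusion rate R₀ = Css × CL = 2.50 × 28.90 = 72.25 mg/h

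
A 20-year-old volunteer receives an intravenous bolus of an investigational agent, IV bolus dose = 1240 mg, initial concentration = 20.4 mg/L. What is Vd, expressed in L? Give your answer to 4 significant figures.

Vd = Dose / C₀ = 1240 / 20.4 = 60.78 L

60.78 L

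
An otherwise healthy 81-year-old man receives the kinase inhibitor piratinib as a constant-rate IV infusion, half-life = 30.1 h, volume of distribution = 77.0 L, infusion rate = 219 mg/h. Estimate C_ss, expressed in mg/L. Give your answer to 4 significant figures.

k = ln2 / t½ = 0.693147 / 30.1 = 0.02303 h⁻¹
CL = k × Vd = 0.02303 × 77.0 = 1.773 L/h
At steady state Css = R₀ / CL = 219 / 1.773 = 123.5 mg/L

123.5 mg/L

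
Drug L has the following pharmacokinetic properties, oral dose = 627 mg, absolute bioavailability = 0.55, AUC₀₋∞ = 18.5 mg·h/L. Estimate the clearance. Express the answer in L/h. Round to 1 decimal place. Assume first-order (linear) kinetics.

18.6 L/h

CL = F·Dose / AUC = 0.55 × 627 / 18.5 = 18.64 L/h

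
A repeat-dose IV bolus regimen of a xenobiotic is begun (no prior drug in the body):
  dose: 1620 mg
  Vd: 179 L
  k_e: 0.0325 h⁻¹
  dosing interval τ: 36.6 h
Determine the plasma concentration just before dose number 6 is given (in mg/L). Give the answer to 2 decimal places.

3.95 mg/L

C₀ per dose = Dose / Vd = 1620 / 179 = 9.050 mg/L
Fraction remaining after one interval: r = e^(−kτ) = e^(−0.03250 × 36.6) = 0.3044
Before dose 6, 5 doses have been given (aged 1τ, 2τ, 3τ, 4τ, 5τ).
C_trough = C₀ × (r + r² + … + r^5) = C₀ × r(1−r^5)/(1−r)
        = 9.050 × 0.3044 × (1 − 0.002614) / (1 − 0.3044) = 3.950 mg/L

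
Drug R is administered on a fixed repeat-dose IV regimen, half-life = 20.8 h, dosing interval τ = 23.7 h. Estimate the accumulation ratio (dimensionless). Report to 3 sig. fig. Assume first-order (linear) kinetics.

k = ln2 / t½ = 0.693147 / 20.8 = 0.03332 h⁻¹
e^(−kτ) = e^(−0.03332 × 23.7) = 0.4540
Accumulation ratio R = 1 / (1 − e^(−kτ)) = 1 / (1 − 0.4540) = 1.832

1.83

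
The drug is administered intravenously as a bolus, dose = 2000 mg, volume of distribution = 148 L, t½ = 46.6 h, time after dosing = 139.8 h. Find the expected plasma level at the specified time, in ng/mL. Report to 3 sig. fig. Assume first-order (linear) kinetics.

1690 ng/mL

C₀ = Dose / Vd = 2000 / 148 = 13.51 mg/L
k = ln2 / t½ = 0.693147 / 46.6 = 0.01487 h⁻¹
t / t½ = 139.8 / 46.6 = 3 half-lives
C = C₀ × (1/2)^3 = 13.51 × 0.1250 = 1.689 mg/L
Convert: 1.689 mg/L × 1000 = 1689 ng/mL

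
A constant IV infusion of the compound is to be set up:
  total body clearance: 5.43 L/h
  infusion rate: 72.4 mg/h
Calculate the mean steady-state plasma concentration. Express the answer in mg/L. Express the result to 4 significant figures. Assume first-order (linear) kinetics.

At steady state Css = R₀ / CL = 72.4 / 5.430 = 13.33 mg/L

13.33 mg/L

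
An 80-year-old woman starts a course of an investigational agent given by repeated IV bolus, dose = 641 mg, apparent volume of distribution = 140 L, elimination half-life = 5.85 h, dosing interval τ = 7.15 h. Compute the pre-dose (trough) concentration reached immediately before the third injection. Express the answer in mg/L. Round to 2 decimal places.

C₀ per dose = Dose / Vd = 641 / 140 = 4.579 mg/L
k = ln2 / t½ = 0.693147 / 5.85 = 0.1185 h⁻¹
Fraction remaining after one interval: r = e^(−kτ) = e^(−0.1185 × 7.15) = 0.4286
Before dose 3, 2 doses have been given (aged 1τ, 2τ).
C_trough = C₀ × (r + r²) = 4.579 × (0.4286 + 0.1837) = 2.804 mg/L

2.80 mg/L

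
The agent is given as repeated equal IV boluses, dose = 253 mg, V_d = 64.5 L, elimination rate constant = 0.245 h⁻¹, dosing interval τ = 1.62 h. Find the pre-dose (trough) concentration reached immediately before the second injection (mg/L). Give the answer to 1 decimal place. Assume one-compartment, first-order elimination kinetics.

2.6 mg/L

C₀ per dose = Dose / Vd = 253 / 64.5 = 3.922 mg/L
Fraction remaining after one interval: r = e^(−kτ) = e^(−0.2450 × 1.62) = 0.6724
Before dose 2, 1 dose has been given (aged 1τ).
C_trough = C₀ × r = 3.922 × 0.6724 = 2.637 mg/L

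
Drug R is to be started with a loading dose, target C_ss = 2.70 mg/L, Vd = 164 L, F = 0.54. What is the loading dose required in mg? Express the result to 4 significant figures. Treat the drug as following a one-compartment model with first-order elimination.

LD = Css × Vd / F = 2.70 × 164 / 0.54 = 820.0 mg

820.0 mg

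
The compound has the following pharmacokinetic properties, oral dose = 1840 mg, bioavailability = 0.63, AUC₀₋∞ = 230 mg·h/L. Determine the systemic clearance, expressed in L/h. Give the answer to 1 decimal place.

CL = F·Dose / AUC = 0.63 × 1840 / 230 = 5.040 L/h

5.0 L/h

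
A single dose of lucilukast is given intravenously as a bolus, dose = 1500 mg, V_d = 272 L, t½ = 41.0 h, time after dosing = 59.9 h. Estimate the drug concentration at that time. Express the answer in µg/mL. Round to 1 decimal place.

C₀ = Dose / Vd = 1500 / 272 = 5.515 mg/L
k = ln2 / t½ = 0.693147 / 41.0 = 0.01691 h⁻¹
C = C₀ · e^(−k·t) = 5.515 × e^(−0.01691 × 59.9)
  = 5.515 × 0.3632 = 2.003 mg/L
(2.003 mg/L = 2.003 µg/mL)

2.0 µg/mL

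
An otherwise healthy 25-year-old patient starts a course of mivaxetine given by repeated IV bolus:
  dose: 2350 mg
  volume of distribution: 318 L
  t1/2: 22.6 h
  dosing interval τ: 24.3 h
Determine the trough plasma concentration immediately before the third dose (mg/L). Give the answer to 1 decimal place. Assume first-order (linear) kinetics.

5.2 mg/L

C₀ per dose = Dose / Vd = 2350 / 318 = 7.390 mg/L
k = ln2 / t½ = 0.693147 / 22.6 = 0.03067 h⁻¹
Fraction remaining after one interval: r = e^(−kτ) = e^(−0.03067 × 24.3) = 0.4746
Before dose 3, 2 doses have been given (aged 1τ, 2τ).
C_trough = C₀ × (r + r²) = 7.390 × (0.4746 + 0.2252) = 5.172 mg/L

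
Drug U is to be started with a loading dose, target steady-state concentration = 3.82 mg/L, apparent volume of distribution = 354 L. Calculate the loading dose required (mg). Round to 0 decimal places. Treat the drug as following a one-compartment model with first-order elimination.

LD = Css × Vd = 3.82 × 354 = 1352 mg

1352 mg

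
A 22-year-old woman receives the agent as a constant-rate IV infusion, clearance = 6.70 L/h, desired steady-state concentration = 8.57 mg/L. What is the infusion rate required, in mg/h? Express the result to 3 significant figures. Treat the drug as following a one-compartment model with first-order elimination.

57.4 mg/h

At steady state, infusion rate R₀ = Css × CL = 8.57 × 6.700 = 57.42 mg/h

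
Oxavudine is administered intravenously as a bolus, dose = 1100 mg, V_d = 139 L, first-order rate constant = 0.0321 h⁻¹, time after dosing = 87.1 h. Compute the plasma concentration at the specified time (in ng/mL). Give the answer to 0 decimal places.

483 ng/mL

C₀ = Dose / Vd = 1100 / 139 = 7.914 mg/L
C = C₀ · e^(−k·t) = 7.914 × e^(−0.03210 × 87.1)
  = 7.914 × 0.06106 = 0.4832 mg/L
Convert: 0.4832 mg/L × 1000 = 483.2 ng/mL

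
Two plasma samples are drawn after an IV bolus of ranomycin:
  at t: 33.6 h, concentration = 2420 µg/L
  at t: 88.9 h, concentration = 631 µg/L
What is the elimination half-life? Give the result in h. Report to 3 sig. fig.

k = ln(C₁/C₂) / (t₂ − t₁) = ln(2420/631) / (88.9 − 33.6)
  = 1.344 / 55.30 = 0.02430 h⁻¹
t½ = ln2 / k = 0.693147 / 0.02430 = 28.52 h

28.5 h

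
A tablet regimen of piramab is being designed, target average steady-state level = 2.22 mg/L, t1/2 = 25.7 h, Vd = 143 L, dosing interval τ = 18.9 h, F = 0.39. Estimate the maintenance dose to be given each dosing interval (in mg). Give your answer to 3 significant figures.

415 mg

k = ln2 / t½ = 0.693147 / 25.7 = 0.02697 h⁻¹
CL = k × Vd = 0.02697 × 143 = 3.857 L/h
At steady state, F × (Dose/τ) = Css × CL.
Dose = Css × CL × τ / F = 2.22 × 3.857 × 18.9 / 0.39 = 415.0 mg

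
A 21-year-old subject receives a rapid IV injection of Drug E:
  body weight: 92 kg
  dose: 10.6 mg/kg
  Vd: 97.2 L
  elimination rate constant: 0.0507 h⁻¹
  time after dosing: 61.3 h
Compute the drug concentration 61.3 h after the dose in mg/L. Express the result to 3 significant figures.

Total dose = 10.6 × 92 = 975.2 mg
C₀ = Dose / Vd = 975.2 / 97.2 = 10.03 mg/L
C = C₀ · e^(−k·t) = 10.03 × e^(−0.05070 × 61.3)
  = 10.03 × 0.04469 = 0.4482 mg/L

0.448 mg/L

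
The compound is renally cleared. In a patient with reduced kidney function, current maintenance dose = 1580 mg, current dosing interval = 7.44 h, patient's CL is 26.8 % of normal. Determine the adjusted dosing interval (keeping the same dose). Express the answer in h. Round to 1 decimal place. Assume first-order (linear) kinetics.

27.8 h

To keep the same average steady-state level, dosing rate must scale with clearance.
CL ratio = 26.8 / 100 = 0.2680
New interval (same dose) = 7.44 / 0.2680 = 27.76 h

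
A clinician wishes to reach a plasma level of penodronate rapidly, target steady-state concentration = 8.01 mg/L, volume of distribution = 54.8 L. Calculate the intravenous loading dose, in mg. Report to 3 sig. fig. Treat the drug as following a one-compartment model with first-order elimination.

LD = Css × Vd = 8.01 × 54.8 = 438.9 mg

439 mg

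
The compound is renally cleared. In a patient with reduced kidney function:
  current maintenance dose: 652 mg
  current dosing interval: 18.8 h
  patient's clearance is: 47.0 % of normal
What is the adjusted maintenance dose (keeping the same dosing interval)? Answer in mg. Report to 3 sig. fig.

306 mg

To keep the same average steady-state level, dosing rate must scale with clearance.
CL ratio = 47.0 / 100 = 0.4700
New dose (same interval) = 652 × 0.4700 = 306.4 mg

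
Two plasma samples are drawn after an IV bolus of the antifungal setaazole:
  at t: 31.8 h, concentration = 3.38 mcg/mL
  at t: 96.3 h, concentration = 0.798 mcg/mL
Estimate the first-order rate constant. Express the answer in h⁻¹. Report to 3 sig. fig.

k = ln(C₁/C₂) / (t₂ − t₁) = ln(3.38/0.798) / (96.3 − 31.8)
  = 1.444 / 64.50 = 0.02239 h⁻¹

0.0224 h⁻¹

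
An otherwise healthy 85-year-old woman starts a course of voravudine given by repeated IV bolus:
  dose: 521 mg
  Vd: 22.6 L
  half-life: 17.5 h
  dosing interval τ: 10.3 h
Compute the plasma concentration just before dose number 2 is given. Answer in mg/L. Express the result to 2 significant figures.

15 mg/L

C₀ per dose = Dose / Vd = 521 / 22.6 = 23.05 mg/L
k = ln2 / t½ = 0.693147 / 17.5 = 0.03961 h⁻¹
Fraction remaining after one interval: r = e^(−kτ) = e^(−0.03961 × 10.3) = 0.6650
Before dose 2, 1 dose has been given (aged 1τ).
C_trough = C₀ × r = 23.05 × 0.6650 = 15.33 mg/L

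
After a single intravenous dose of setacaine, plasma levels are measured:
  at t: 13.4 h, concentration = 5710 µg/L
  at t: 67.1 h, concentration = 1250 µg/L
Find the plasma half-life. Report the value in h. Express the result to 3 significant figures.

k = ln(C₁/C₂) / (t₂ − t₁) = ln(5710/1250) / (67.1 − 13.4)
  = 1.519 / 53.70 = 0.02829 h⁻¹
t½ = ln2 / k = 0.693147 / 0.02829 = 24.50 h

24.5 h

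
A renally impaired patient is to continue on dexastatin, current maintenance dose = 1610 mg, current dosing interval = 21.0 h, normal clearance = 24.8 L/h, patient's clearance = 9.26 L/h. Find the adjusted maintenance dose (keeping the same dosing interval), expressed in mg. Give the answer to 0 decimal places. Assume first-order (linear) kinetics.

601 mg

To keep the same average steady-state level, dosing rate must scale with clearance.
CL ratio = 9.26 / 24.8 = 0.3734
New dose (same interval) = 1610 × 0.3734 = 601.2 mg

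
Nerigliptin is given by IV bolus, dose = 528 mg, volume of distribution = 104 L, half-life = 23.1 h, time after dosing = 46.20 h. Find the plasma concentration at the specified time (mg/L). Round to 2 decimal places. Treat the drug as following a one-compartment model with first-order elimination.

C₀ = Dose / Vd = 528.0 / 104 = 5.077 mg/L
k = ln2 / t½ = 0.693147 / 23.1 = 0.03001 h⁻¹
t / t½ = 46.20 / 23.1 = 2 half-lives
C = C₀ × (1/2)^2 = 5.077 × 0.2500 = 1.269 mg/L

1.27 mg/L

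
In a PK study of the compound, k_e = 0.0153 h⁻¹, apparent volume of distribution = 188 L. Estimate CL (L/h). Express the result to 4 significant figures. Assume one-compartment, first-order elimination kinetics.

2.876 L/h

CL = k × Vd = 0.0153 × 188 = 2.876 L/h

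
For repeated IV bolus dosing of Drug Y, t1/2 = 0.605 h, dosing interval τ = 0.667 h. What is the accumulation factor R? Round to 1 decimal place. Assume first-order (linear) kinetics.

1.9

k = ln2 / t½ = 0.693147 / 0.605 = 1.146 h⁻¹
e^(−kτ) = e^(−1.146 × 0.667) = 0.4656
Accumulation ratio R = 1 / (1 − e^(−kτ)) = 1 / (1 − 0.4656) = 1.871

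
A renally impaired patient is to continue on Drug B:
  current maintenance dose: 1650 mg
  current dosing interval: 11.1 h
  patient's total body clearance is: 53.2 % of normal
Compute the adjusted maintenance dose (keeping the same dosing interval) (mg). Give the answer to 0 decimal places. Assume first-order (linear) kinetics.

To keep the same average steady-state level, dosing rate must scale with clearance.
CL ratio = 53.2 / 100 = 0.5320
New dose (same interval) = 1650 × 0.5320 = 877.8 mg

878 mg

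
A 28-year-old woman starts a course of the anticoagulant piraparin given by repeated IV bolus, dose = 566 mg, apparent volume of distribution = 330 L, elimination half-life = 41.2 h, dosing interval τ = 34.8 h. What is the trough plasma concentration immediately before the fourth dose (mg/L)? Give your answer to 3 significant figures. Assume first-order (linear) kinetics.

C₀ per dose = Dose / Vd = 566 / 330 = 1.715 mg/L
k = ln2 / t½ = 0.693147 / 41.2 = 0.01682 h⁻¹
Fraction remaining after one interval: r = e^(−kτ) = e^(−0.01682 × 34.8) = 0.5569
Before dose 4, 3 doses have been given (aged 1τ, 2τ, 3τ).
C_trough = C₀ × (r + r² + … + r^3) = C₀ × r(1−r^3)/(1−r)
        = 1.715 × 0.5569 × (1 − 0.1727) / (1 − 0.5569) = 1.783 mg/L

1.78 mg/L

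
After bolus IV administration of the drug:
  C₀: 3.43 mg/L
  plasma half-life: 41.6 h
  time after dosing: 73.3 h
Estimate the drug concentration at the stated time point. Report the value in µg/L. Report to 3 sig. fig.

k = ln2 / t½ = 0.693147 / 41.6 = 0.01666 h⁻¹
C = C₀ · e^(−k·t) = 3.430 × e^(−0.01666 × 73.3)
  = 3.430 × 0.2949 = 1.012 mg/L
Convert: 1.012 mg/L × 1000 = 1012 µg/L

1010 µg/L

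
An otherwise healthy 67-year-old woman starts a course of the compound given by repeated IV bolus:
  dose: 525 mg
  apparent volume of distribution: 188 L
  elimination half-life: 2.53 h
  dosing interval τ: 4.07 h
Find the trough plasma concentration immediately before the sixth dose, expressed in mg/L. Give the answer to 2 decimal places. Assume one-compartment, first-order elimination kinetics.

C₀ per dose = Dose / Vd = 525 / 188 = 2.793 mg/L
k = ln2 / t½ = 0.693147 / 2.53 = 0.2740 h⁻¹
Fraction remaining after one interval: r = e^(−kτ) = e^(−0.2740 × 4.07) = 0.3279
Before dose 6, 5 doses have been given (aged 1τ, 2τ, 3τ, 4τ, 5τ).
C_trough = C₀ × (r + r² + … + r^5) = C₀ × r(1−r^5)/(1−r)
        = 2.793 × 0.3279 × (1 − 0.003791) / (1 − 0.3279) = 1.357 mg/L

1.36 mg/L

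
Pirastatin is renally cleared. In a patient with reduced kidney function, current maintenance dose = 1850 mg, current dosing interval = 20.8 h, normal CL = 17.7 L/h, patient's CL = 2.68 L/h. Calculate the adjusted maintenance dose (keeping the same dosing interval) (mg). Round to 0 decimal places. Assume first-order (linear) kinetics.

To keep the same average steady-state level, dosing rate must scale with clearance.
CL ratio = 2.68 / 17.7 = 0.1514
New dose (same interval) = 1850 × 0.1514 = 280.1 mg

280 mg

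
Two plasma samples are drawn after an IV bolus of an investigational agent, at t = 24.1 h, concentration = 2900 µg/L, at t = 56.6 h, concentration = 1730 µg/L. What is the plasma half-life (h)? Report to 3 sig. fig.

43.6 h

k = ln(C₁/C₂) / (t₂ − t₁) = ln(2900/1730) / (56.6 − 24.1)
  = 0.5166 / 32.50 = 0.01590 h⁻¹
t½ = ln2 / k = 0.693147 / 0.01590 = 43.59 h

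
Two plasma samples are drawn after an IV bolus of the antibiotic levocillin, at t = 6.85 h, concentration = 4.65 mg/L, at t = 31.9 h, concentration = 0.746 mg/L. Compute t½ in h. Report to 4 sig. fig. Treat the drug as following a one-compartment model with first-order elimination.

9.489 h

k = ln(C₁/C₂) / (t₂ − t₁) = ln(4.65/0.746) / (31.9 − 6.85)
  = 1.830 / 25.05 = 0.07305 h⁻¹
t½ = ln2 / k = 0.693147 / 0.07305 = 9.489 h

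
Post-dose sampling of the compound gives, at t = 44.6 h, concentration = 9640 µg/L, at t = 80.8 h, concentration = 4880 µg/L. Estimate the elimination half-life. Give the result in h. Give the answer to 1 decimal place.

36.9 h

k = ln(C₁/C₂) / (t₂ − t₁) = ln(9640/4880) / (80.8 − 44.6)
  = 0.6808 / 36.20 = 0.01881 h⁻¹
t½ = ln2 / k = 0.693147 / 0.01881 = 36.85 h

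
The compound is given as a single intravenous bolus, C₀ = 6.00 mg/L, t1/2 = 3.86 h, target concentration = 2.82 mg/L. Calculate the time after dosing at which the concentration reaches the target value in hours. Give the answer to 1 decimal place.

4.2 h

k = ln2 / t½ = 0.693147 / 3.86 = 0.1796 h⁻¹
t = ln(C₀ / C) / k = ln(6.000 / 2.82) / 0.1796
  = ln(2.128) / 0.1796 = 0.7552 / 0.1796 = 4.205 h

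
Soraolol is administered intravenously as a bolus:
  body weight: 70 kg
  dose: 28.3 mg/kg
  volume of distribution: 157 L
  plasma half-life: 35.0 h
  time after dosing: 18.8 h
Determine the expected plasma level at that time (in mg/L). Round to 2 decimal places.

Total dose = 28.3 × 70 = 1981 mg
C₀ = Dose / Vd = 1981 / 157 = 12.62 mg/L
k = ln2 / t½ = 0.693147 / 35.0 = 0.01980 h⁻¹
C = C₀ · e^(−k·t) = 12.62 × e^(−0.01980 × 18.8)
  = 12.62 × 0.6892 = 8.698 mg/L

8.70 mg/L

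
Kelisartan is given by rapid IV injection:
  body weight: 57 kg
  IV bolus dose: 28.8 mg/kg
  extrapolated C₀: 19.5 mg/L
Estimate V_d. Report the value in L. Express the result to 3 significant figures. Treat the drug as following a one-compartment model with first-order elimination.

84.2 L

Dose = 28.8 × 57 = 1642 mg
Vd = Dose / C₀ = 1642 / 19.5 = 84.21 L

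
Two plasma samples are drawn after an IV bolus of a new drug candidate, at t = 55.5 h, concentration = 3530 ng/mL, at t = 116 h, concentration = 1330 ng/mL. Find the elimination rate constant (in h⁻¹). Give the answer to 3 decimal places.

0.016 h⁻¹

k = ln(C₁/C₂) / (t₂ − t₁) = ln(3530/1330) / (116 − 55.5)
  = 0.9761 / 60.50 = 0.01613 h⁻¹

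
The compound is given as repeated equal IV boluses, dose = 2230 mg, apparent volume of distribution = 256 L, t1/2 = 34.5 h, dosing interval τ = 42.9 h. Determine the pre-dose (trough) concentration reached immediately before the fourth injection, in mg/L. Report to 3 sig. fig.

5.89 mg/L

C₀ per dose = Dose / Vd = 2230 / 256 = 8.711 mg/L
k = ln2 / t½ = 0.693147 / 34.5 = 0.02009 h⁻¹
Fraction remaining after one interval: r = e^(−kτ) = e^(−0.02009 × 42.9) = 0.4224
Before dose 4, 3 doses have been given (aged 1τ, 2τ, 3τ).
C_trough = C₀ × (r + r² + … + r^3) = C₀ × r(1−r^3)/(1−r)
        = 8.711 × 0.4224 × (1 − 0.07537) / (1 − 0.4224) = 5.890 mg/L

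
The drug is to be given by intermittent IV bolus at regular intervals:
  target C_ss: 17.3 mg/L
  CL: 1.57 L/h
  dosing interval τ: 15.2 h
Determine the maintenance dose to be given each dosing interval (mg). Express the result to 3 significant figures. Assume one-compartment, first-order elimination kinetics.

At steady state, Dose/τ = Css × CL.
Dose = Css × CL × τ = 17.3 × 1.570 × 15.2 = 412.8 mg

413 mg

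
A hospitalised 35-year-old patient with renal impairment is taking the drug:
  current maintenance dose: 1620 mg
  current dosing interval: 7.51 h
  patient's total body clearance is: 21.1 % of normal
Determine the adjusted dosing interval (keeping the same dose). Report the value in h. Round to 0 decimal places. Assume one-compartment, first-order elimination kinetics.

36 h

To keep the same average steady-state level, dosing rate must scale with clearance.
CL ratio = 21.1 / 100 = 0.2110
New interval (same dose) = 7.51 / 0.2110 = 35.59 h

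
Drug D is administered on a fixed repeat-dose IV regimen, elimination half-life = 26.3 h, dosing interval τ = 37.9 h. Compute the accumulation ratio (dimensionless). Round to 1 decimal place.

1.6

k = ln2 / t½ = 0.693147 / 26.3 = 0.02636 h⁻¹
e^(−kτ) = e^(−0.02636 × 37.9) = 0.3682
Accumulation ratio R = 1 / (1 − e^(−kτ)) = 1 / (1 − 0.3682) = 1.583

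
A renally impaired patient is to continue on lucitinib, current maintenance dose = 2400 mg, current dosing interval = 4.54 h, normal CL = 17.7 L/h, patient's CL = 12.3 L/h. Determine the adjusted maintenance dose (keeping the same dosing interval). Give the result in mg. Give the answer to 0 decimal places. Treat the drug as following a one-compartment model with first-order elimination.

1668 mg

To keep the same average steady-state level, dosing rate must scale with clearance.
CL ratio = 12.3 / 17.7 = 0.6949
New dose (same interval) = 2400 × 0.6949 = 1668 mg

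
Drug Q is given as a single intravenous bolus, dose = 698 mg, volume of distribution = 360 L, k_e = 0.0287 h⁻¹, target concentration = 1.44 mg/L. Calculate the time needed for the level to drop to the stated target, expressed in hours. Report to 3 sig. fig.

C₀ = Dose / Vd = 698.0 / 360 = 1.939 mg/L
t = ln(C₀ / C) / k = ln(1.939 / 1.44) / 0.02870
  = ln(1.347) / 0.02870 = 0.2979 / 0.02870 = 10.38 h

10.4 h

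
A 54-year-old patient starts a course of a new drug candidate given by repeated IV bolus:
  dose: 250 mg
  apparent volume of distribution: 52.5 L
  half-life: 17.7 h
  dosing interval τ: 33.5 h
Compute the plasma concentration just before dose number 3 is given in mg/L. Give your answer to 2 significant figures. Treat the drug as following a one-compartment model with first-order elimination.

1.6 mg/L

C₀ per dose = Dose / Vd = 250 / 52.5 = 4.762 mg/L
k = ln2 / t½ = 0.693147 / 17.7 = 0.03916 h⁻¹
Fraction remaining after one interval: r = e^(−kτ) = e^(−0.03916 × 33.5) = 0.2693
Before dose 3, 2 doses have been given (aged 1τ, 2τ).
C_trough = C₀ × (r + r²) = 4.762 × (0.2693 + 0.07252) = 1.628 mg/L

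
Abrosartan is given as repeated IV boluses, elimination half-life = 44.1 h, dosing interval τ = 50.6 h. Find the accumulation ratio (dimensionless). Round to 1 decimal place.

k = ln2 / t½ = 0.693147 / 44.1 = 0.01572 h⁻¹
e^(−kτ) = e^(−0.01572 × 50.6) = 0.4514
Accumulation ratio R = 1 / (1 − e^(−kτ)) = 1 / (1 − 0.4514) = 1.823

1.8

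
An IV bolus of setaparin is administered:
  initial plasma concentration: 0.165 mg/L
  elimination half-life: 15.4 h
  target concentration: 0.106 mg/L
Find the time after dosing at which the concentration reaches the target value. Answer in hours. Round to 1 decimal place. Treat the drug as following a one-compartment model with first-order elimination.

9.8 h

k = ln2 / t½ = 0.693147 / 15.4 = 0.04501 h⁻¹
t = ln(C₀ / C) / k = ln(0.1650 / 0.106) / 0.04501
  = ln(1.557) / 0.04501 = 0.4428 / 0.04501 = 9.838 h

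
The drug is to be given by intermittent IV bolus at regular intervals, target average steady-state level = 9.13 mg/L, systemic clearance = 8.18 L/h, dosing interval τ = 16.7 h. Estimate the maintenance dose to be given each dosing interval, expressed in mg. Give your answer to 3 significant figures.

At steady state, Dose/τ = Css × CL.
Dose = Css × CL × τ = 9.13 × 8.180 × 16.7 = 1247 mg

1250 mg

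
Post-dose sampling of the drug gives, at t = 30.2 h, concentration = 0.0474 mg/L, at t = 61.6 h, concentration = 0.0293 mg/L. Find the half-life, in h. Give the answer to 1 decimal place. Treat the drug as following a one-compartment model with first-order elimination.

45.2 h

k = ln(C₁/C₂) / (t₂ − t₁) = ln(0.0474/0.0293) / (61.6 − 30.2)
  = 0.4810 / 31.40 = 0.01532 h⁻¹
t½ = ln2 / k = 0.693147 / 0.01532 = 45.24 h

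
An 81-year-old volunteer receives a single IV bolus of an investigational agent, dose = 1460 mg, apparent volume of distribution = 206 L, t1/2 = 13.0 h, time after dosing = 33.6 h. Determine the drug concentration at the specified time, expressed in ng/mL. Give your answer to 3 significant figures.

C₀ = Dose / Vd = 1460 / 206 = 7.087 mg/L
k = ln2 / t½ = 0.693147 / 13.0 = 0.05332 h⁻¹
C = C₀ · e^(−k·t) = 7.087 × e^(−0.05332 × 33.6)
  = 7.087 × 0.1667 = 1.181 mg/L
Convert: 1.181 mg/L × 1000 = 1181 ng/mL

1180 ng/mL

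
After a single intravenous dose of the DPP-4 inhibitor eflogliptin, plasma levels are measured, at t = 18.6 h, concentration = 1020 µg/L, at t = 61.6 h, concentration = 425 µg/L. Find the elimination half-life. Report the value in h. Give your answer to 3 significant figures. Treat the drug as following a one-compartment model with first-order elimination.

34.0 h

k = ln(C₁/C₂) / (t₂ − t₁) = ln(1020/425) / (61.6 − 18.6)
  = 0.8755 / 43.00 = 0.02036 h⁻¹
t½ = ln2 / k = 0.693147 / 0.02036 = 34.04 h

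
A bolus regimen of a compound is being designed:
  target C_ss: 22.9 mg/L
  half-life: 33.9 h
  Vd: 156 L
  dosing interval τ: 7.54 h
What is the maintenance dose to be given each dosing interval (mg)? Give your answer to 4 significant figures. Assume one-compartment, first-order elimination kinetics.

550.8 mg

k = ln2 / t½ = 0.693147 / 33.9 = 0.02045 h⁻¹
CL = k × Vd = 0.02045 × 156 = 3.190 L/h
At steady state, Dose/τ = Css × CL.
Dose = Css × CL × τ = 22.9 × 3.190 × 7.54 = 550.8 mg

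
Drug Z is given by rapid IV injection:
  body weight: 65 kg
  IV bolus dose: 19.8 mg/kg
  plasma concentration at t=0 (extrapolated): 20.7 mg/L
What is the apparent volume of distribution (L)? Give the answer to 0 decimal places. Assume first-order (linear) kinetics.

Dose = 19.8 × 65 = 1287 mg
Vd = Dose / C₀ = 1287 / 20.7 = 62.17 L

62 L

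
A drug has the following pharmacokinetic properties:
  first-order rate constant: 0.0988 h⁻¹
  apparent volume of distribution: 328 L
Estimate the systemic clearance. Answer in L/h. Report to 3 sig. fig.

CL = k × Vd = 0.0988 × 328 = 32.41 L/h

32.4 L/h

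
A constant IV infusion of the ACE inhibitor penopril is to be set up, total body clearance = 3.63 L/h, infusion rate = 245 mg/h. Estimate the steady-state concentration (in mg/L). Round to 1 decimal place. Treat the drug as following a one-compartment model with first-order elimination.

67.5 mg/L

At steady state Css = R₀ / CL = 245 / 3.630 = 67.49 mg/L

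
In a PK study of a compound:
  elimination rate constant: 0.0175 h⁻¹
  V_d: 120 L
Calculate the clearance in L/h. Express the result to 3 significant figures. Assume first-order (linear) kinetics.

2.10 L/h

CL = k × Vd = 0.0175 × 120 = 2.100 L/h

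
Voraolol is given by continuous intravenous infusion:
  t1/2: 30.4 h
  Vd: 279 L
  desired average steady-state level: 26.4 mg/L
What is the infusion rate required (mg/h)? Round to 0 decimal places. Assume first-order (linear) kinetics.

k = ln2 / t½ = 0.693147 / 30.4 = 0.02280 h⁻¹
CL = k × Vd = 0.02280 × 279 = 6.361 L/h
At steady state, infusion rate R₀ = Css × CL = 26.4 × 6.361 = 167.9 mg/h

168 mg/h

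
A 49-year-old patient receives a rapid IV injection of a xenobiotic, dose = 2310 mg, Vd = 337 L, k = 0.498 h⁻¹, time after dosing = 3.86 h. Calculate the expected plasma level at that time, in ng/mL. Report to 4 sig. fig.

C₀ = Dose / Vd = 2310 / 337 = 6.855 mg/L
C = C₀ · e^(−k·t) = 6.855 × e^(−0.4980 × 3.86)
  = 6.855 × 0.1463 = 1.003 mg/L
Convert: 1.003 mg/L × 1000 = 1003 ng/mL

1003 ng/mL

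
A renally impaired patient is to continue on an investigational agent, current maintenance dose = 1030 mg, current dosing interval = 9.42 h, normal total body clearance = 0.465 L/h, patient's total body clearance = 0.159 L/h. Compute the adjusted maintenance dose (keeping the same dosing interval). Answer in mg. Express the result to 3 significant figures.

352 mg

To keep the same average steady-state level, dosing rate must scale with clearance.
CL ratio = 0.159 / 0.465 = 0.3419
New dose (same interval) = 1030 × 0.3419 = 352.2 mg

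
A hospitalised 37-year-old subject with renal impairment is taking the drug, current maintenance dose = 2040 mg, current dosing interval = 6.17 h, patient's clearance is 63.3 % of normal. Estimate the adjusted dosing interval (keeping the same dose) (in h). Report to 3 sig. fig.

To keep the same average steady-state level, dosing rate must scale with clearance.
CL ratio = 63.3 / 100 = 0.6330
New interval (same dose) = 6.17 / 0.6330 = 9.747 h

9.75 h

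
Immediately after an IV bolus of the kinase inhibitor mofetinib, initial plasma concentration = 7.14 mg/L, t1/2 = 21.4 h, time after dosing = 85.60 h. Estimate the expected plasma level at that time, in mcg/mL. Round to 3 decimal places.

k = ln2 / t½ = 0.693147 / 21.4 = 0.03239 h⁻¹
t / t½ = 85.60 / 21.4 = 4 half-lives
C = C₀ × (1/2)^4 = 7.140 × 0.06250 = 0.4463 mg/L
(0.4463 mg/L = 0.4463 mcg/mL)

0.446 mcg/mL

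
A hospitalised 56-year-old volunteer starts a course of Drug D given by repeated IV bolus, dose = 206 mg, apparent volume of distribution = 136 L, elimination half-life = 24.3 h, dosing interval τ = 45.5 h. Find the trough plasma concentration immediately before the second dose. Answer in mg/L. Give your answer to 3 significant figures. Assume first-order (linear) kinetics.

C₀ per dose = Dose / Vd = 206 / 136 = 1.515 mg/L
k = ln2 / t½ = 0.693147 / 24.3 = 0.02852 h⁻¹
Fraction remaining after one interval: r = e^(−kτ) = e^(−0.02852 × 45.5) = 0.2732
Before dose 2, 1 dose has been given (aged 1τ).
C_trough = C₀ × r = 1.515 × 0.2732 = 0.4139 mg/L

0.414 mg/L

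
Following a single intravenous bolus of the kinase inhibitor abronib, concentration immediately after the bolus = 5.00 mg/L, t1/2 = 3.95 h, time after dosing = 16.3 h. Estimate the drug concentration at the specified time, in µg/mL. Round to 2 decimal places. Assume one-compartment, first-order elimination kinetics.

0.29 µg/mL

k = ln2 / t½ = 0.693147 / 3.95 = 0.1755 h⁻¹
C = C₀ · e^(−k·t) = 5.000 × e^(−0.1755 × 16.3)
  = 5.000 × 0.05723 = 0.2862 mg/L
(0.2862 mg/L = 0.2862 µg/mL)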